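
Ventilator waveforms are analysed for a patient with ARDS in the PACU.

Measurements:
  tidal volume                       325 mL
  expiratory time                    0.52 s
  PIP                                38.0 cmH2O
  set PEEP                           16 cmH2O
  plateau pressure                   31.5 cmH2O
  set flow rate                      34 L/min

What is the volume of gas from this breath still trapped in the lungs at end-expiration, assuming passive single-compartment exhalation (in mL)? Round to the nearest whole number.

37

Flow: 34 L/min ÷ 60 = 0.5667 L/s.
R = (PIP − Pplat)/V̇ = (38.0 − 31.5) / 0.5667 = 6.5/0.5667 = 11.47 cmH2O·s/L.
C = Vt/(Pplat − PEEP) = 325.0 / (31.5 − 16) = 325.0/15.5 = 20.968 mL/cmH2O.
τ = R × C = 11.47 × 0.02097 L/cmH2O = 0.2405 s.
Fraction remaining = e^(−Te/τ) = e^(−0.52/0.2405) = 0.1151.
Trapped volume = 325.0 × 0.1151 = 37.408 mL.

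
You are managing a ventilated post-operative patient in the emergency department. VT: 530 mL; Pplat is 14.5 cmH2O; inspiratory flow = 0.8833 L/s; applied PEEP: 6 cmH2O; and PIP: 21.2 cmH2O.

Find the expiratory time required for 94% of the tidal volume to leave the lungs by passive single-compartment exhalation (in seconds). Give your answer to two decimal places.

R = (PIP − Pplat)/V̇ = (21.2 − 14.5) / 0.8833 = 6.7/0.8833 = 7.585 cmH2O·s/L.
C = Vt/(Pplat − PEEP) = 530.0 / (14.5 − 6) = 530.0/8.5 = 62.353 mL/cmH2O.
τ = R × C = 7.585 × 0.06235 L/cmH2O = 0.4729 s.
t = −τ·ln(1 − 0.94) = −0.4729·ln(0.06) = 1.33 s.

1.33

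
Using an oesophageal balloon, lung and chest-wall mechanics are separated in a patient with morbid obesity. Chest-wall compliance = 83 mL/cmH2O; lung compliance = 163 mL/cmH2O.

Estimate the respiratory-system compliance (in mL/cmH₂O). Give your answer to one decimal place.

Lung and chest wall are elastances in series: 1/Crs = 1/CL + 1/Ccw.
1/Crs = 1/163 + 1/83 = 0.01818.
Crs = 55.006 mL/cmH2O.

55.0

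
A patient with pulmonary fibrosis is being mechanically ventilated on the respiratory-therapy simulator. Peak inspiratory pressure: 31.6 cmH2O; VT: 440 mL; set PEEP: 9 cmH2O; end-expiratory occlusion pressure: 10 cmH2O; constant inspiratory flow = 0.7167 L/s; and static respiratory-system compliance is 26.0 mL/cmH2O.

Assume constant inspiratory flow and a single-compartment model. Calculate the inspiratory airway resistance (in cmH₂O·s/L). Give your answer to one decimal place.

Total PEEP = 10 cmH2O (set 9 + intrinsic 1); this is the baseline alveolar pressure.
Equation of motion (constant flow): PIP = Vt/C + R·V̇ + PEEP.
R·V̇ = PIP − Vt/C − PEEP = 31.6 − 440/26.0 − 10 = 31.6 − 16.923 − 10 = 4.677 cmH2O.
R = 4.677 / 0.7167 = 6.526 cmH2O·s/L.

6.5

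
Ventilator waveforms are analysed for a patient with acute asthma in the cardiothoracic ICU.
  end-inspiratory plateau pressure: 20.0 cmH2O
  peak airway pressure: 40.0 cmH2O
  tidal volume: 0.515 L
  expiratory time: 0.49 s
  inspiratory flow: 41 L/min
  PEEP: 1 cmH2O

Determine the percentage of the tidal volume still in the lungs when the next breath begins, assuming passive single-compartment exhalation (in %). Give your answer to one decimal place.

Flow: 41 L/min ÷ 60 = 0.6833 L/s.
R = (PIP − Pplat)/V̇ = (40.0 − 20.0) / 0.6833 = 20.0/0.6833 = 29.27 cmH2O·s/L.
C = Vt/(Pplat − PEEP) = 515.0 / (20.0 − 1) = 515.0/19.0 = 27.105 mL/cmH2O.
τ = R × C = 29.27 × 0.02711 L/cmH2O = 0.7935 s.
Fraction remaining at end-expiration = e^(−Te/τ) = e^(−0.49/0.7935) = 0.5393 → 53.93%.

53.9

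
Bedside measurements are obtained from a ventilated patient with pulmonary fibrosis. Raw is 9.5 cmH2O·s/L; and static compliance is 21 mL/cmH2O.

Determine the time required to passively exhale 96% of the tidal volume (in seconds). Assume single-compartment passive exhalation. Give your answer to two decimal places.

τ = R × C = 9.5 × 21 mL/cmH2O = 9.5 × 0.021 L/cmH2O = 0.1995 s.
Exhaled fraction f = 1 − e^(−t/τ) → t = −τ·ln(1 − f) = −0.1995·ln(0.04) = 0.6422 s.

0.64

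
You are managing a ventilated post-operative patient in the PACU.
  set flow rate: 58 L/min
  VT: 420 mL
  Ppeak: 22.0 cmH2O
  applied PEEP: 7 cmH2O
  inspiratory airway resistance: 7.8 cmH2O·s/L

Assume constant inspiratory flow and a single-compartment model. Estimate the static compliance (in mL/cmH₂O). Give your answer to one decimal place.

Flow: 58 L/min ÷ 60 = 0.9667 L/s.
Equation of motion (constant flow): PIP = Vt/C + R·V̇ + PEEP.
Vt/C = PIP − R·V̇ − PEEP = 22.0 − 7.8×0.9667 − 7 = 22.0 − 7.54 − 7 = 7.46 cmH2O.
C = Vt / 7.46 = 420 / 7.46 = 56.3 mL/cmH2O.

56.3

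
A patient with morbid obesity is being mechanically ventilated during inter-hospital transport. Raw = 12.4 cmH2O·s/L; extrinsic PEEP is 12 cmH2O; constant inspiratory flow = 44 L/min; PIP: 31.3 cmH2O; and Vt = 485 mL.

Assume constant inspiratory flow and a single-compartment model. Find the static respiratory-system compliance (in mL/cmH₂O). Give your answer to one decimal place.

Flow: 44 L/min ÷ 60 = 0.7333 L/s.
Equation of motion (constant flow): PIP = Vt/C + R·V̇ + PEEP.
Vt/C = PIP − R·V̇ − PEEP = 31.3 − 12.4×0.7333 − 12 = 31.3 − 9.093 − 12 = 10.207 cmH2O.
C = Vt / 10.207 = 485 / 10.207 = 47.516 mL/cmH2O.

47.5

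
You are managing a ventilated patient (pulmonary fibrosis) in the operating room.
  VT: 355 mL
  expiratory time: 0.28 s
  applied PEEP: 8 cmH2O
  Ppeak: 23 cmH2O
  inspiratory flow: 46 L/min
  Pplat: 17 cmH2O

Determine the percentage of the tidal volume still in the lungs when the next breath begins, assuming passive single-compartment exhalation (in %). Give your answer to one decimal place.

Flow: 46 L/min ÷ 60 = 0.7667 L/s.
R = (PIP − Pplat)/V̇ = (23 − 17) / 0.7667 = 6.0/0.7667 = 7.826 cmH2O·s/L.
C = Vt/(Pplat − PEEP) = 355.0 / (17 − 8) = 355.0/9.0 = 39.444 mL/cmH2O.
τ = R × C = 7.826 × 0.03944 L/cmH2O = 0.3087 s.
Fraction remaining at end-expiration = e^(−Te/τ) = e^(−0.28/0.3087) = 0.4037 → 40.37%.

40.4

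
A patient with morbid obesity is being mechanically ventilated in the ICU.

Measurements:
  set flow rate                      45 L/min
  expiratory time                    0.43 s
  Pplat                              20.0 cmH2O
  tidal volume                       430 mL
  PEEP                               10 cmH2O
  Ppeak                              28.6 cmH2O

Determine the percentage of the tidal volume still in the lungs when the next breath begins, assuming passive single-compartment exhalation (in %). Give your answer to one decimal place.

Flow: 45 L/min ÷ 60 = 0.75 L/s.
R = (PIP − Pplat)/V̇ = (28.6 − 20.0) / 0.75 = 8.6/0.75 = 11.467 cmH2O·s/L.
C = Vt/(Pplat − PEEP) = 430.0 / (20.0 − 10) = 430.0/10.0 = 43.0 mL/cmH2O.
τ = R × C = 11.467 × 0.043 L/cmH2O = 0.4931 s.
Fraction remaining at end-expiration = e^(−Te/τ) = e^(−0.43/0.4931) = 0.4181 → 41.81%.

41.8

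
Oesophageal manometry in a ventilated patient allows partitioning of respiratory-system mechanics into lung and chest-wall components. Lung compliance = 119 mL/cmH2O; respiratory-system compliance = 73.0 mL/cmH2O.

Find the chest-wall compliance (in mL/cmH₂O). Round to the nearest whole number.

189

1/Ccw = 1/Crs − 1/CL.
1/Ccw = 1/73.0 − 1/119 = 0.005295.
Ccw = 188.86 mL/cmH2O.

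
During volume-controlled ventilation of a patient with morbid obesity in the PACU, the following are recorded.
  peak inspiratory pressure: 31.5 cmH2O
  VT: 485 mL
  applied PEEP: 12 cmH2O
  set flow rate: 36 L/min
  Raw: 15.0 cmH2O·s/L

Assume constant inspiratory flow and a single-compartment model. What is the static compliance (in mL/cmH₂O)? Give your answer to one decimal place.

Flow: 36 L/min ÷ 60 = 0.6 L/s.
Equation of motion (constant flow): PIP = Vt/C + R·V̇ + PEEP.
Vt/C = PIP − R·V̇ − PEEP = 31.5 − 15.0×0.6 − 12 = 31.5 − 9.0 − 12 = 10.5 cmH2O.
C = Vt / 10.5 = 485 / 10.5 = 46.19 mL/cmH2O.

46.2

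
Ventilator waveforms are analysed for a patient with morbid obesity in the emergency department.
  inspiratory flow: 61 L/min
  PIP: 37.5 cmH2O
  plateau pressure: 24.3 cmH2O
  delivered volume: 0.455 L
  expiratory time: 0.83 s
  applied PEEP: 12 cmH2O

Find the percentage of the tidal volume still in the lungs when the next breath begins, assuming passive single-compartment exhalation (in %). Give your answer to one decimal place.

17.8

Flow: 61 L/min ÷ 60 = 1.0167 L/s.
R = (PIP − Pplat)/V̇ = (37.5 − 24.3) / 1.0167 = 13.2/1.0167 = 12.983 cmH2O·s/L.
C = Vt/(Pplat − PEEP) = 455.0 / (24.3 − 12) = 455.0/12.3 = 36.992 mL/cmH2O.
τ = R × C = 12.983 × 0.03699 L/cmH2O = 0.4802 s.
Fraction remaining at end-expiration = e^(−Te/τ) = e^(−0.83/0.4802) = 0.1776 → 17.76%.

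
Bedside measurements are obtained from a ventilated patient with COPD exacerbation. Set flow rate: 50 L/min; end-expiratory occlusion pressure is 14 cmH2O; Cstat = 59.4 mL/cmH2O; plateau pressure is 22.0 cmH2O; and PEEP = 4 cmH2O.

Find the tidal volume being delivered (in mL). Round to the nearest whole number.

475

End-expiratory occlusion gives total PEEP = 14 cmH2O (intrinsic PEEP = 14 − 4 = 10). Use total PEEP for the elastic gradient.
Vt = Cstat × (Pplat − PEEPtotal) = 59.4 × (22.0 − 14) = 59.4 × 8.0 = 475.2 mL.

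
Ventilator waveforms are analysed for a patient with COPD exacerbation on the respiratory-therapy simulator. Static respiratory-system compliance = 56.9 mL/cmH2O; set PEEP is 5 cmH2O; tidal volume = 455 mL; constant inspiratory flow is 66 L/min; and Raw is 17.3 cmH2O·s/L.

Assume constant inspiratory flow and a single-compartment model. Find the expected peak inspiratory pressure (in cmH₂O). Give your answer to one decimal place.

Flow: 66 L/min ÷ 60 = 1.1 L/s.
Equation of motion (constant flow): PIP = Vt/C + R·V̇ + PEEP.
PIP = 455/56.9 + 17.3×1.1 + 5 = 7.996 + 19.03 + 5 = 32.026 cmH2O.

32.0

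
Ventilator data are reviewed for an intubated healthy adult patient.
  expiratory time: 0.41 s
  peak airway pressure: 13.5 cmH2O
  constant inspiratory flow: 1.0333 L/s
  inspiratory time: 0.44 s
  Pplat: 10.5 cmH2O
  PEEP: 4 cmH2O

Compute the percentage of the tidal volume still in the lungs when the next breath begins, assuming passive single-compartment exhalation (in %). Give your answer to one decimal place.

13.3

Vt = flow × Ti = 1.0333 L/s × 0.44 s × 1000 mL/L = 454.65 mL.
R = (PIP − Pplat)/V̇ = (13.5 − 10.5) / 1.0333 = 3.0/1.0333 = 2.903 cmH2O·s/L.
C = Vt/(Pplat − PEEP) = 454.65 / (10.5 − 4) = 454.65/6.5 = 69.946 mL/cmH2O.
τ = R × C = 2.903 × 0.06995 L/cmH2O = 0.2031 s.
Fraction remaining at end-expiration = e^(−Te/τ) = e^(−0.41/0.2031) = 0.1328 → 13.28%.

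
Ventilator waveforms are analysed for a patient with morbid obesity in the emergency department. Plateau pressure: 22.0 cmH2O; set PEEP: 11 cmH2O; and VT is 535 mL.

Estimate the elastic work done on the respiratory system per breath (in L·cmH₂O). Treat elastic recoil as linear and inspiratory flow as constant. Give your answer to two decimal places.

2.94

Elastic work ≈ ½ × (Pplat − PEEP) × Vt = 0.5 × (22.0 − 11) × 0.535 L = 0.5 × 11.0 × 0.535 = 2.943 L·cmH2O.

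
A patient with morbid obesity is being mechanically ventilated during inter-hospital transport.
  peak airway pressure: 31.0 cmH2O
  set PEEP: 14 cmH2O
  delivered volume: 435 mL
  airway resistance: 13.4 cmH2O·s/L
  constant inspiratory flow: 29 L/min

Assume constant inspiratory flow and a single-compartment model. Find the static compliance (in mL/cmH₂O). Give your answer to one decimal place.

Flow: 29 L/min ÷ 60 = 0.4833 L/s.
Equation of motion (constant flow): PIP = Vt/C + R·V̇ + PEEP.
Vt/C = PIP − R·V̇ − PEEP = 31.0 − 13.4×0.4833 − 14 = 31.0 − 6.476 − 14 = 10.524 cmH2O.
C = Vt / 10.524 = 435 / 10.524 = 41.334 mL/cmH2O.

41.3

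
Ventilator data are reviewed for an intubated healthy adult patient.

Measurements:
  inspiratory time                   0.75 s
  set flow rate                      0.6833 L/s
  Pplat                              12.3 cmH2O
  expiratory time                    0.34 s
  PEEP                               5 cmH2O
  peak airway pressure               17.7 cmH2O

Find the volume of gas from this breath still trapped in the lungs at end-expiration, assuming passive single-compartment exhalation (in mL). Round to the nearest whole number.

278

Vt = flow × Ti = 0.6833 L/s × 0.75 s × 1000 mL/L = 512.48 mL.
R = (PIP − Pplat)/V̇ = (17.7 − 12.3) / 0.6833 = 5.4/0.6833 = 7.903 cmH2O·s/L.
C = Vt/(Pplat − PEEP) = 512.48 / (12.3 − 5) = 512.48/7.3 = 70.203 mL/cmH2O.
τ = R × C = 7.903 × 0.0702 L/cmH2O = 0.5548 s.
Fraction remaining = e^(−Te/τ) = e^(−0.34/0.5548) = 0.5418.
Trapped volume = 512.48 × 0.5418 = 277.66 mL.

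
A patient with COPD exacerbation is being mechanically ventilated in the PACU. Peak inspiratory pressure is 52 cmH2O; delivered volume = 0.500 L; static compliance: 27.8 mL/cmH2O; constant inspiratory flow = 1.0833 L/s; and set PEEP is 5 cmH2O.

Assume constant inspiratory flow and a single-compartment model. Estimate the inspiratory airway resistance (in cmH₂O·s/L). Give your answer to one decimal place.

Equation of motion (constant flow): PIP = Vt/C + R·V̇ + PEEP.
R·V̇ = PIP − Vt/C − PEEP = 52 − 500/27.8 − 5 = 52 − 17.986 − 5 = 29.014 cmH2O.
R = 29.014 / 1.0833 = 26.783 cmH2O·s/L.

26.8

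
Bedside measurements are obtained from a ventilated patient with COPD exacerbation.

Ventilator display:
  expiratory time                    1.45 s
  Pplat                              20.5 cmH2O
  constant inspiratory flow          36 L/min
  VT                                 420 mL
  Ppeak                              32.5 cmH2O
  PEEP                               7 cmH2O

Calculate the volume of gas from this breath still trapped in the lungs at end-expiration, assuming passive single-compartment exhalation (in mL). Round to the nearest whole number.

Flow: 36 L/min ÷ 60 = 0.6 L/s.
R = (PIP − Pplat)/V̇ = (32.5 − 20.5) / 0.6 = 12.0/0.6 = 20.0 cmH2O·s/L.
C = Vt/(Pplat − PEEP) = 420.0 / (20.5 − 7) = 420.0/13.5 = 31.111 mL/cmH2O.
τ = R × C = 20.0 × 0.03111 L/cmH2O = 0.6222 s.
Fraction remaining = e^(−Te/τ) = e^(−1.45/0.6222) = 0.09725.
Trapped volume = 420.0 × 0.09725 = 40.845 mL.

41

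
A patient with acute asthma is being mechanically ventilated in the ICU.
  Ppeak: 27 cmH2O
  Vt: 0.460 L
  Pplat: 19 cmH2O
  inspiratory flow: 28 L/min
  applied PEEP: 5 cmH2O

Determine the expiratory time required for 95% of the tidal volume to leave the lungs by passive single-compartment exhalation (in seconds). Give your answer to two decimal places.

1.69

Flow: 28 L/min ÷ 60 = 0.4667 L/s.
R = (PIP − Pplat)/V̇ = (27 − 19) / 0.4667 = 8.0/0.4667 = 17.142 cmH2O·s/L.
C = Vt/(Pplat − PEEP) = 460.0 / (19 − 5) = 460.0/14.0 = 32.857 mL/cmH2O.
τ = R × C = 17.142 × 0.03286 L/cmH2O = 0.5633 s.
t = −τ·ln(1 − 0.95) = −0.5633·ln(0.05) = 1.687 s.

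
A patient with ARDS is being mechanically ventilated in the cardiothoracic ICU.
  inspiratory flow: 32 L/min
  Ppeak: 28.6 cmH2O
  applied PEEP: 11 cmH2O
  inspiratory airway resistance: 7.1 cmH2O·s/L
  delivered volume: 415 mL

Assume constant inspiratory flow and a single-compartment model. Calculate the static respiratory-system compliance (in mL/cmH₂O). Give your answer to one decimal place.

Flow: 32 L/min ÷ 60 = 0.5333 L/s.
Equation of motion (constant flow): PIP = Vt/C + R·V̇ + PEEP.
Vt/C = PIP − R·V̇ − PEEP = 28.6 − 7.1×0.5333 − 11 = 28.6 − 3.786 − 11 = 13.814 cmH2O.
C = Vt / 13.814 = 415 / 13.814 = 30.042 mL/cmH2O.

30.0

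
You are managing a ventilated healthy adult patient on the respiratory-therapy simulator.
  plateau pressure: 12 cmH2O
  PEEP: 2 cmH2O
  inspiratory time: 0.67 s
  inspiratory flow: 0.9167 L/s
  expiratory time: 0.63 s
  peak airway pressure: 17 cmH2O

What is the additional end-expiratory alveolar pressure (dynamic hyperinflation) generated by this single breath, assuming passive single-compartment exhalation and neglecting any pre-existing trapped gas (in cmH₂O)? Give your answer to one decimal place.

Vt = flow × Ti = 0.9167 L/s × 0.67 s × 1000 mL/L = 614.19 mL.
R = (PIP − Pplat)/V̇ = (17 − 12) / 0.9167 = 5.0/0.9167 = 5.454 cmH2O·s/L.
C = Vt/(Pplat − PEEP) = 614.19 / (12 − 2) = 614.19/10.0 = 61.419 mL/cmH2O.
τ = R × C = 5.454 × 0.06142 L/cmH2O = 0.335 s.
Fraction remaining = e^(−Te/τ) = e^(−0.63/0.335) = 0.1525; trapped volume = 614.19 × 0.1525 = 93.664 mL.
Additional alveolar pressure from trapping ≈ V_trapped / C = 93.664 / 61.419 = 1.525 cmH2O.

1.5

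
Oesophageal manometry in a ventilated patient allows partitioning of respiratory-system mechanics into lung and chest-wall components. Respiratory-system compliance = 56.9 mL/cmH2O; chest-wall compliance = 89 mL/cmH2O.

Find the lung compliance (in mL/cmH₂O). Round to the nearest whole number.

1/CL = 1/Crs − 1/Ccw.
1/CL = 1/56.9 − 1/89 = 0.006339.
CL = 157.75 mL/cmH2O.

158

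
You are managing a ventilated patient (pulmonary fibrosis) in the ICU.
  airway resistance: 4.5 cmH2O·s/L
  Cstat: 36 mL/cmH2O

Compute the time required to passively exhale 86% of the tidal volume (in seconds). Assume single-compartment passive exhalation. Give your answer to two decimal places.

0.32

τ = R × C = 4.5 × 36 mL/cmH2O = 4.5 × 0.036 L/cmH2O = 0.162 s.
Exhaled fraction f = 1 − e^(−t/τ) → t = −τ·ln(1 − f) = −0.162·ln(0.14) = 0.3185 s.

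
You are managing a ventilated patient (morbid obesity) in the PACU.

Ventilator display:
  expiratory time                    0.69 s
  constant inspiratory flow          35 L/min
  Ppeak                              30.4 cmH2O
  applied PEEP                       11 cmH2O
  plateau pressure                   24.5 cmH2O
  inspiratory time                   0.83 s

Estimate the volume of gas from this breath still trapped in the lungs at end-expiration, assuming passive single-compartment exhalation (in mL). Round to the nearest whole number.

Flow: 35 L/min ÷ 60 = 0.5833 L/s.
Vt = flow × Ti = 0.5833 L/s × 0.83 s × 1000 mL/L = 484.14 mL.
R = (PIP − Pplat)/V̇ = (30.4 − 24.5) / 0.5833 = 5.9/0.5833 = 10.115 cmH2O·s/L.
C = Vt/(Pplat − PEEP) = 484.14 / (24.5 − 11) = 484.14/13.5 = 35.862 mL/cmH2O.
τ = R × C = 10.115 × 0.03586 L/cmH2O = 0.3627 s.
Fraction remaining = e^(−Te/τ) = e^(−0.69/0.3627) = 0.1492.
Trapped volume = 484.14 × 0.1492 = 72.234 mL.

72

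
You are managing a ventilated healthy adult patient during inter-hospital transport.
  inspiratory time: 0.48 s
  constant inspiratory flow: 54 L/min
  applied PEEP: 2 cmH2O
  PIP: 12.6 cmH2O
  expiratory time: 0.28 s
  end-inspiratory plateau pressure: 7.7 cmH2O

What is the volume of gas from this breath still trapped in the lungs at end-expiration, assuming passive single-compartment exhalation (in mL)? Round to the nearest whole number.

219

Flow: 54 L/min ÷ 60 = 0.9 L/s.
Vt = flow × Ti = 0.9 L/s × 0.48 s × 1000 mL/L = 432.0 mL.
R = (PIP − Pplat)/V̇ = (12.6 − 7.7) / 0.9 = 4.9/0.9 = 5.444 cmH2O·s/L.
C = Vt/(Pplat − PEEP) = 432.0 / (7.7 − 2) = 432.0/5.7 = 75.789 mL/cmH2O.
τ = R × C = 5.444 × 0.07579 L/cmH2O = 0.4126 s.
Fraction remaining = e^(−Te/τ) = e^(−0.28/0.4126) = 0.5073.
Trapped volume = 432.0 × 0.5073 = 219.15 mL.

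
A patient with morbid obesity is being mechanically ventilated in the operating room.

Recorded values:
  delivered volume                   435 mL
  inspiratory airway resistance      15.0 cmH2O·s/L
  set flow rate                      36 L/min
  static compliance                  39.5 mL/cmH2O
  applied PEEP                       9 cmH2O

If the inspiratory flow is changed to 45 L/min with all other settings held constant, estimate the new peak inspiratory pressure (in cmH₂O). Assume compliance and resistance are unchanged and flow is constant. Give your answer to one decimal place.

Flow: 36 L/min ÷ 60 = 0.6 L/s.
New flow: 45 L/min ÷ 60 = 0.75 L/s.
PIP = Vt/C + R·V̇ + PEEP (constant-flow equation of motion).
Only the resistive term changes: ΔPIP = R × ΔV̇ = 15.0 × (0.75 − 0.6) = 15.0 × 0.15 = 2.25 cmH2O.
Original PIP = 435/39.5 + 15.0×0.6 + 9 = 29.013 cmH2O; new PIP = 29.013 + (2.25) = 31.263 cmH2O.

31.3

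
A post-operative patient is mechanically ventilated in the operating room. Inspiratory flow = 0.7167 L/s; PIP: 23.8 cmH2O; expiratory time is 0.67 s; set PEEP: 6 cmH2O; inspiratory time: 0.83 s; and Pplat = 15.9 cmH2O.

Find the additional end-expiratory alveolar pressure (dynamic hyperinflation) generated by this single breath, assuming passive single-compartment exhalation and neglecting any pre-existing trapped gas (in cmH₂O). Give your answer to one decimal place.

3.6

Vt = flow × Ti = 0.7167 L/s × 0.83 s × 1000 mL/L = 594.86 mL.
R = (PIP − Pplat)/V̇ = (23.8 − 15.9) / 0.7167 = 7.9/0.7167 = 11.023 cmH2O·s/L.
C = Vt/(Pplat − PEEP) = 594.86 / (15.9 − 6) = 594.86/9.9 = 60.087 mL/cmH2O.
τ = R × C = 11.023 × 0.06009 L/cmH2O = 0.6624 s.
Fraction remaining = e^(−Te/τ) = e^(−0.67/0.6624) = 0.3637; trapped volume = 594.86 × 0.3637 = 216.35 mL.
Additional alveolar pressure from trapping ≈ V_trapped / C = 216.35 / 60.087 = 3.601 cmH2O.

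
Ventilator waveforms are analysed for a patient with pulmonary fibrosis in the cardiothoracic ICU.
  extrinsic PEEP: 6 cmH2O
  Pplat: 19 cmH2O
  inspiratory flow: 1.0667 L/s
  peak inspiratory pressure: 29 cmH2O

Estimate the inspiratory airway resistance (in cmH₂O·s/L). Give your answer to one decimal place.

9.4

Raw = (PIP − Pplat) / flow = (29 − 19) / 1.0667 = 10.0 / 1.0667 = 9.375 cmH2O·s/L.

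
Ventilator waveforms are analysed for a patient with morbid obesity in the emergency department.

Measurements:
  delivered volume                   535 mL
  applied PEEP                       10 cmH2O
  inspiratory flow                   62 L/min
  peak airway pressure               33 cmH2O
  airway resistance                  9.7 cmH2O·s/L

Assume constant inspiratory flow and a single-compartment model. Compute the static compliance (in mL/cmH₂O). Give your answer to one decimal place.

Flow: 62 L/min ÷ 60 = 1.0333 L/s.
Equation of motion (constant flow): PIP = Vt/C + R·V̇ + PEEP.
Vt/C = PIP − R·V̇ − PEEP = 33 − 9.7×1.0333 − 10 = 33 − 10.023 − 10 = 12.977 cmH2O.
C = Vt / 12.977 = 535 / 12.977 = 41.227 mL/cmH2O.

41.2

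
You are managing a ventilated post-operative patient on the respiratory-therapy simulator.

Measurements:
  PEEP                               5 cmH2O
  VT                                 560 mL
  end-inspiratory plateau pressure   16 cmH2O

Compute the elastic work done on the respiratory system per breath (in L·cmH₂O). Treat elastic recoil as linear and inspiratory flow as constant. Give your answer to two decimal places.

3.08

Elastic work ≈ ½ × (Pplat − PEEP) × Vt = 0.5 × (16 − 5) × 0.560 L = 0.5 × 11.0 × 0.560 = 3.08 L·cmH2O.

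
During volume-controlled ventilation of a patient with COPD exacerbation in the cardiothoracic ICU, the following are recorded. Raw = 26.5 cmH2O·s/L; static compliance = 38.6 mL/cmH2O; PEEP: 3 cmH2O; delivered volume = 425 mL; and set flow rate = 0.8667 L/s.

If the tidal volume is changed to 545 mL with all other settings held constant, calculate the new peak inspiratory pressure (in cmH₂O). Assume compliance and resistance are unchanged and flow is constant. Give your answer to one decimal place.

40.1

PIP = Vt/C + R·V̇ + PEEP (constant-flow equation of motion).
Only the elastic term changes: ΔPIP = ΔVt / C = (545 − 425) / 38.6 = 3.109 cmH2O.
Original PIP = 425/38.6 + 26.5×0.8667 + 3 = 36.978 cmH2O; new PIP = 36.978 + (3.109) = 40.087 cmH2O.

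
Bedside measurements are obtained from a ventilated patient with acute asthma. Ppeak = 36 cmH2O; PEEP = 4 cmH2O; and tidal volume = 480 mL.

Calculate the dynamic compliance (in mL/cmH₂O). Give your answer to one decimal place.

15.0

Dynamic compliance = Vt / (PIP − PEEP) = 480 / (36 − 4) = 480 / 32.0 = 15.0 mL/cmH2O.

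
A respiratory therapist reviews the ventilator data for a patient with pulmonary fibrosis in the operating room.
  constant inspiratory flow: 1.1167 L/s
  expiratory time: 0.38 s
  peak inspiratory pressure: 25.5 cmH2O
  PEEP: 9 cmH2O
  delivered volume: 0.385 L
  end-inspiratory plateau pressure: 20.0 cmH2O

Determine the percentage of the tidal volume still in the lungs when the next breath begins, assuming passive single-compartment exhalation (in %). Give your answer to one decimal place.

11.0

R = (PIP − Pplat)/V̇ = (25.5 − 20.0) / 1.1167 = 5.5/1.1167 = 4.925 cmH2O·s/L.
C = Vt/(Pplat − PEEP) = 385.0 / (20.0 − 9) = 385.0/11.0 = 35.0 mL/cmH2O.
τ = R × C = 4.925 × 0.035 L/cmH2O = 0.1724 s.
Fraction remaining at end-expiration = e^(−Te/τ) = e^(−0.38/0.1724) = 0.1103 → 11.03%.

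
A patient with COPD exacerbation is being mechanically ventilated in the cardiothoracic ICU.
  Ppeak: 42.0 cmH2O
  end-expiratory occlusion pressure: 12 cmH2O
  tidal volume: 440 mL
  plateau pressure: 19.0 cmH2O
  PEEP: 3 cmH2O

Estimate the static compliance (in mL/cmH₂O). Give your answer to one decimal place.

62.9

End-expiratory occlusion gives total PEEP = 12 cmH2O (intrinsic PEEP = 12 − 3 = 9). Use total PEEP for the elastic gradient.
Cstat = Vt / (Pplat − PEEPtotal) = 440 / (19.0 − 12) = 440 / 7.0 = 62.857 mL/cmH2O.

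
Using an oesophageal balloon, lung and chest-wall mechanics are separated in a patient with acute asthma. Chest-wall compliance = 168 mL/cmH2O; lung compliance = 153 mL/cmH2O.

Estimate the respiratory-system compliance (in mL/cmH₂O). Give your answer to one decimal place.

80.1

Lung and chest wall are elastances in series: 1/Crs = 1/CL + 1/Ccw.
1/Crs = 1/153 + 1/168 = 0.01249.
Crs = 80.064 mL/cmH2O.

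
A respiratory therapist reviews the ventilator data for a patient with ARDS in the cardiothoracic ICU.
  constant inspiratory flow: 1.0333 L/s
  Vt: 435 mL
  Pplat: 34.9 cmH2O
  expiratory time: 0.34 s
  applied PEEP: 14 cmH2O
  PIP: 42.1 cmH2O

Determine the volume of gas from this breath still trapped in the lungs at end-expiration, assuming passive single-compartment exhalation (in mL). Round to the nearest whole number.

R = (PIP − Pplat)/V̇ = (42.1 − 34.9) / 1.0333 = 7.2/1.0333 = 6.968 cmH2O·s/L.
C = Vt/(Pplat − PEEP) = 435.0 / (34.9 − 14) = 435.0/20.9 = 20.813 mL/cmH2O.
τ = R × C = 6.968 × 0.02081 L/cmH2O = 0.145 s.
Fraction remaining = e^(−Te/τ) = e^(−0.34/0.145) = 0.09586.
Trapped volume = 435.0 × 0.09586 = 41.699 mL.

42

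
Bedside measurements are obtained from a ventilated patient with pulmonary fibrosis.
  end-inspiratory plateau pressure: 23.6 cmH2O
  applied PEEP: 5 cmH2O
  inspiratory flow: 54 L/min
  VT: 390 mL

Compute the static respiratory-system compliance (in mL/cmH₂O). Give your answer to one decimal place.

21.0

Cstat = Vt / (Pplat − PEEP) = 390 / (23.6 − 5) = 390 / 18.6 = 20.968 mL/cmH2O.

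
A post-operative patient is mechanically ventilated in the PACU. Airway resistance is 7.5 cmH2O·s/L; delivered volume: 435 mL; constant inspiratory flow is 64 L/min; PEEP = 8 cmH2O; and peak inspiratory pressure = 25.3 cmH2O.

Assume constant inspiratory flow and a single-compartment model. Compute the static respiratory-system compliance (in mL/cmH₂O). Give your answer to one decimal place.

Flow: 64 L/min ÷ 60 = 1.0667 L/s.
Equation of motion (constant flow): PIP = Vt/C + R·V̇ + PEEP.
Vt/C = PIP − R·V̇ − PEEP = 25.3 − 7.5×1.0667 − 8 = 25.3 − 8.0 − 8 = 9.3 cmH2O.
C = Vt / 9.3 = 435 / 9.3 = 46.774 mL/cmH2O.

46.8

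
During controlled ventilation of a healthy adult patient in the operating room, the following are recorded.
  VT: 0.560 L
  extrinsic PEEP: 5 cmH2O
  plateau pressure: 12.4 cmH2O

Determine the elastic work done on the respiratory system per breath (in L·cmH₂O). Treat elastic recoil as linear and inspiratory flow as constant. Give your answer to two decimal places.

2.07

Elastic work ≈ ½ × (Pplat − PEEP) × Vt = 0.5 × (12.4 − 5) × 0.560 L = 0.5 × 7.4 × 0.560 = 2.072 L·cmH2O.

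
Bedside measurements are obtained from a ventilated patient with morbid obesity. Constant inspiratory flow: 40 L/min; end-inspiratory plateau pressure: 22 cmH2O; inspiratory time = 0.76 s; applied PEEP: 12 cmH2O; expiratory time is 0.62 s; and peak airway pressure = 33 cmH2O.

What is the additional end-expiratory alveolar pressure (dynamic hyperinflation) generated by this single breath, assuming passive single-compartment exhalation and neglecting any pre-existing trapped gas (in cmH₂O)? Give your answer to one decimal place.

Flow: 40 L/min ÷ 60 = 0.6667 L/s.
Vt = flow × Ti = 0.6667 L/s × 0.76 s × 1000 mL/L = 506.69 mL.
R = (PIP − Pplat)/V̇ = (33 − 22) / 0.6667 = 11.0/0.6667 = 16.499 cmH2O·s/L.
C = Vt/(Pplat − PEEP) = 506.69 / (22 − 12) = 506.69/10.0 = 50.669 mL/cmH2O.
τ = R × C = 16.499 × 0.05067 L/cmH2O = 0.836 s.
Fraction remaining = e^(−Te/τ) = e^(−0.62/0.836) = 0.4763; trapped volume = 506.69 × 0.4763 = 241.34 mL.
Additional alveolar pressure from trapping ≈ V_trapped / C = 241.34 / 50.669 = 4.763 cmH2O.

4.8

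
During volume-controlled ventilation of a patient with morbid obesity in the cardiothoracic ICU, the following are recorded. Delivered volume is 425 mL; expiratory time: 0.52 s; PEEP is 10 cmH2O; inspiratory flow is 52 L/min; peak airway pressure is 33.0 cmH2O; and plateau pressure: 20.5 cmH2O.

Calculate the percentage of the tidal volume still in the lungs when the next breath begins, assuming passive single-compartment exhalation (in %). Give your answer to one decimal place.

Flow: 52 L/min ÷ 60 = 0.8667 L/s.
R = (PIP − Pplat)/V̇ = (33.0 − 20.5) / 0.8667 = 12.5/0.8667 = 14.423 cmH2O·s/L.
C = Vt/(Pplat − PEEP) = 425.0 / (20.5 − 10) = 425.0/10.5 = 40.476 mL/cmH2O.
τ = R × C = 14.423 × 0.04048 L/cmH2O = 0.5838 s.
Fraction remaining at end-expiration = e^(−Te/τ) = e^(−0.52/0.5838) = 0.4104 → 41.04%.

41.0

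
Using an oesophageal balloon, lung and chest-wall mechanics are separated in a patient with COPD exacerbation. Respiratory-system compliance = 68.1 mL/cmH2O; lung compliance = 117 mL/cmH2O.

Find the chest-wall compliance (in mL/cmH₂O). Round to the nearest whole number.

163

1/Ccw = 1/Crs − 1/CL.
1/Ccw = 1/68.1 − 1/117 = 0.006137.
Ccw = 162.95 mL/cmH2O.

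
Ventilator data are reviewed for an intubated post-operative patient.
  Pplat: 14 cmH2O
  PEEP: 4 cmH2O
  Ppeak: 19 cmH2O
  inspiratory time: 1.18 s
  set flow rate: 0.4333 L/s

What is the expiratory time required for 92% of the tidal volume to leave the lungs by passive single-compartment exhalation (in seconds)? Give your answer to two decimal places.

Vt = flow × Ti = 0.4333 L/s × 1.18 s × 1000 mL/L = 511.29 mL.
R = (PIP − Pplat)/V̇ = (19 − 14) / 0.4333 = 5.0/0.4333 = 11.539 cmH2O·s/L.
C = Vt/(Pplat − PEEP) = 511.29 / (14 − 4) = 511.29/10.0 = 51.129 mL/cmH2O.
τ = R × C = 11.539 × 0.05113 L/cmH2O = 0.59 s.
t = −τ·ln(1 − 0.92) = −0.59·ln(0.08) = 1.49 s.

1.49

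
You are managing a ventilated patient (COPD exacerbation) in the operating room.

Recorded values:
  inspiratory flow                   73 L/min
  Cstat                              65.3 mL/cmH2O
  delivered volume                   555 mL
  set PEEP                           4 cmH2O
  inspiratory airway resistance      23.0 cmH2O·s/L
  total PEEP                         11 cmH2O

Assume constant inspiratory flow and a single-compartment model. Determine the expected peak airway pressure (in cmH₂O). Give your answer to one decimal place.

47.5

Flow: 73 L/min ÷ 60 = 1.2167 L/s.
Total PEEP = 11 cmH2O (set 4 + intrinsic 7); this is the baseline alveolar pressure.
Equation of motion (constant flow): PIP = Vt/C + R·V̇ + PEEP.
PIP = 555/65.3 + 23.0×1.2167 + 11 = 8.499 + 27.984 + 11 = 47.483 cmH2O.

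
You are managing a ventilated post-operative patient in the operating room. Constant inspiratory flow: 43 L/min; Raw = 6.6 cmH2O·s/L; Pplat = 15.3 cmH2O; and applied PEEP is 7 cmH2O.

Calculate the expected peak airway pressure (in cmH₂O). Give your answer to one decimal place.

Flow: 43 L/min ÷ 60 = 0.7167 L/s.
PIP = Pplat + Raw × flow = 15.3 + 6.6 × 0.7167 = 15.3 + 4.73 = 20.03 cmH2O.

20.0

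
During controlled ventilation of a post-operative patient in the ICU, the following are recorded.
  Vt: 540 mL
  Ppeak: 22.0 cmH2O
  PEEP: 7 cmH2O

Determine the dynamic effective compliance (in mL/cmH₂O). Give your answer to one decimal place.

36.0

Dynamic compliance = Vt / (PIP − PEEP) = 540 / (22.0 − 7) = 540 / 15.0 = 36.0 mL/cmH2O.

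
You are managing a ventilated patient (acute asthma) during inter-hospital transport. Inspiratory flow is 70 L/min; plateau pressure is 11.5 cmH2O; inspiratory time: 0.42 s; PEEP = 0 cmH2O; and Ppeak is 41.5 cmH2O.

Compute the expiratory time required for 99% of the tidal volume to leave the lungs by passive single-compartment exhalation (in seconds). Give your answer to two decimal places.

5.05

Flow: 70 L/min ÷ 60 = 1.1667 L/s.
Vt = flow × Ti = 1.1667 L/s × 0.42 s × 1000 mL/L = 490.01 mL.
R = (PIP − Pplat)/V̇ = (41.5 − 11.5) / 1.1667 = 30.0/1.1667 = 25.714 cmH2O·s/L.
C = Vt/(Pplat − PEEP) = 490.01 / (11.5 − 0) = 490.01/11.5 = 42.61 mL/cmH2O.
τ = R × C = 25.714 × 0.04261 L/cmH2O = 1.096 s.
t = −τ·ln(1 − 0.99) = −1.096·ln(0.01) = 5.047 s.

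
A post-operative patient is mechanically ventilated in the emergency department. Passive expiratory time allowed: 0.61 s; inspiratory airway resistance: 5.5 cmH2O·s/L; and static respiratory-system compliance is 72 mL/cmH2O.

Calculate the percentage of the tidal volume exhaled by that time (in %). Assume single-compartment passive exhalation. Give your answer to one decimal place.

78.6

τ = R × C = 5.5 × 72 mL/cmH2O = 5.5 × 0.072 L/cmH2O = 0.396 s.
Passive exhalation: V(t)/V₀ = e^(−t/τ) = e^(−0.61/0.396) = 0.2143.
Fraction exhaled = 1 − 0.2143 = 0.7857 → 78.57%.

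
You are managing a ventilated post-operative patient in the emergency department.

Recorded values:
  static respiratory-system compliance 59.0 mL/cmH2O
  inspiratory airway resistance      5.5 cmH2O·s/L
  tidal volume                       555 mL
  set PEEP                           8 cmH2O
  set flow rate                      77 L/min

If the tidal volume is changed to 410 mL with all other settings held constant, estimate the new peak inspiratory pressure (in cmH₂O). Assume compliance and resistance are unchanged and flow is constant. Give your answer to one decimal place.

22.0

Flow: 77 L/min ÷ 60 = 1.2833 L/s.
PIP = Vt/C + R·V̇ + PEEP (constant-flow equation of motion).
Only the elastic term changes: ΔPIP = ΔVt / C = (410 − 555) / 59.0 = -2.458 cmH2O.
Original PIP = 555/59.0 + 5.5×1.2833 + 8 = 24.465 cmH2O; new PIP = 24.465 + (-2.458) = 22.007 cmH2O.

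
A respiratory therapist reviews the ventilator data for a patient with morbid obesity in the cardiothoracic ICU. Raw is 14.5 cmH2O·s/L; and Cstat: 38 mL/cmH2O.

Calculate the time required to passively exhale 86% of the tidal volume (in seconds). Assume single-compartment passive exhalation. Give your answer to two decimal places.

1.08

τ = R × C = 14.5 × 38 mL/cmH2O = 14.5 × 0.038 L/cmH2O = 0.551 s.
Exhaled fraction f = 1 − e^(−t/τ) → t = −τ·ln(1 − f) = −0.551·ln(0.14) = 1.083 s.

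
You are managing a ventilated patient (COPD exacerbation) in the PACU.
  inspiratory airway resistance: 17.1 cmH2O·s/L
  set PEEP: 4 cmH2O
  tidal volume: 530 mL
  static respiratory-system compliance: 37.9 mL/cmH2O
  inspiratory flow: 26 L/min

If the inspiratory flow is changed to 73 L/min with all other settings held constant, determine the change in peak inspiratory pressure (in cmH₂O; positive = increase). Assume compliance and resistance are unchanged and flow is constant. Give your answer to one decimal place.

13.4

Flow: 26 L/min ÷ 60 = 0.4333 L/s.
New flow: 73 L/min ÷ 60 = 1.2167 L/s.
PIP = Vt/C + R·V̇ + PEEP (constant-flow equation of motion).
Only the resistive term changes: ΔPIP = R × ΔV̇ = 17.1 × (1.2167 − 0.4333) = 17.1 × 0.7834 = 13.396 cmH2O.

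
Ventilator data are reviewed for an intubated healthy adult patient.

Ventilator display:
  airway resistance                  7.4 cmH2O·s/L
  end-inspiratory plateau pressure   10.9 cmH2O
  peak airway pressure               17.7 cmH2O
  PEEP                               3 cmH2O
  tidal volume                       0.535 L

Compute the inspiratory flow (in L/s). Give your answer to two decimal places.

0.92

flow = (PIP − Pplat) / Raw = 6.8 / 7.4 = 0.9189 L/s.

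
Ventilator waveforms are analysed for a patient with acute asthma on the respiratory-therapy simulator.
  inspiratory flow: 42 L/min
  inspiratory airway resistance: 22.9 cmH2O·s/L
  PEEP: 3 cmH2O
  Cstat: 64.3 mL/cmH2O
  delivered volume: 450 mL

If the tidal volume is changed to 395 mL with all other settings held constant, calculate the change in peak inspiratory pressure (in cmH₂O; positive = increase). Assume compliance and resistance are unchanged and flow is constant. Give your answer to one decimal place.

PIP = Vt/C + R·V̇ + PEEP (constant-flow equation of motion).
Only the elastic term changes: ΔPIP = ΔVt / C = (395 − 450) / 64.3 = -0.8554 cmH2O.

-0.9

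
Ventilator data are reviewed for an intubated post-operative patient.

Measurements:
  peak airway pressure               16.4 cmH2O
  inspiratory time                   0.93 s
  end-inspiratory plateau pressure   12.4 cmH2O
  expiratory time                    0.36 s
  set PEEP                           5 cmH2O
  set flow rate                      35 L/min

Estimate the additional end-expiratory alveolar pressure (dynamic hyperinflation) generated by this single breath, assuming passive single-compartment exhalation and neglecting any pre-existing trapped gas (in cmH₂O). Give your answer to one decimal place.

3.6

Flow: 35 L/min ÷ 60 = 0.5833 L/s.
Vt = flow × Ti = 0.5833 L/s × 0.93 s × 1000 mL/L = 542.47 mL.
R = (PIP − Pplat)/V̇ = (16.4 − 12.4) / 0.5833 = 4.0/0.5833 = 6.858 cmH2O·s/L.
C = Vt/(Pplat − PEEP) = 542.47 / (12.4 − 5) = 542.47/7.4 = 73.307 mL/cmH2O.
τ = R × C = 6.858 × 0.07331 L/cmH2O = 0.5028 s.
Fraction remaining = e^(−Te/τ) = e^(−0.36/0.5028) = 0.4887; trapped volume = 542.47 × 0.4887 = 265.11 mL.
Additional alveolar pressure from trapping ≈ V_trapped / C = 265.11 / 73.307 = 3.616 cmH2O.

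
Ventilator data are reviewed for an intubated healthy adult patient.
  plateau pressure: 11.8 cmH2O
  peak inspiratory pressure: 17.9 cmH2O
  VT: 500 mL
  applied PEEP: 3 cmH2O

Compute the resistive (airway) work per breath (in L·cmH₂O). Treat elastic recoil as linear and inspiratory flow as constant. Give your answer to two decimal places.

3.05

With constant inspiratory flow the resistive pressure is constant at PIP − Pplat = 17.9 − 11.8 = 6.1 cmH2O, so resistive work = 6.1 × 0.500 = 3.05 L·cmH2O.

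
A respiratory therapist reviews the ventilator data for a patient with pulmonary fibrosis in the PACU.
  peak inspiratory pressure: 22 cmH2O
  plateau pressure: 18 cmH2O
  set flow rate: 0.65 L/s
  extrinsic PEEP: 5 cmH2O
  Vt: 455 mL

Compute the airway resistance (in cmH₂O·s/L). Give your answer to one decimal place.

Raw = (PIP − Pplat) / flow = (22 − 18) / 0.65 = 4.0 / 0.65 = 6.154 cmH2O·s/L.

6.2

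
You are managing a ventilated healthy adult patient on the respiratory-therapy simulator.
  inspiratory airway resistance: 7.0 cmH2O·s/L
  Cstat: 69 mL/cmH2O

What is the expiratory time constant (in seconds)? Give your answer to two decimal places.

τ = R × C = 7.0 × 69 mL/cmH2O = 7.0 × 0.069 L/cmH2O = 0.483 s.

0.48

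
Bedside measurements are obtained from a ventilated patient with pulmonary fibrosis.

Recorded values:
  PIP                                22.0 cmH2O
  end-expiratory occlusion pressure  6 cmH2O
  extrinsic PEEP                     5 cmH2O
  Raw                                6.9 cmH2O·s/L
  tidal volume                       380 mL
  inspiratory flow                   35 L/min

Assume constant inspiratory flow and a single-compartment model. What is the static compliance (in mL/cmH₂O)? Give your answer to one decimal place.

Flow: 35 L/min ÷ 60 = 0.5833 L/s.
Total PEEP = 6 cmH2O (set 5 + intrinsic 1); this is the baseline alveolar pressure.
Equation of motion (constant flow): PIP = Vt/C + R·V̇ + PEEP.
Vt/C = PIP − R·V̇ − PEEP = 22.0 − 6.9×0.5833 − 6 = 22.0 − 4.025 − 6 = 11.975 cmH2O.
C = Vt / 11.975 = 380 / 11.975 = 31.733 mL/cmH2O.

31.7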